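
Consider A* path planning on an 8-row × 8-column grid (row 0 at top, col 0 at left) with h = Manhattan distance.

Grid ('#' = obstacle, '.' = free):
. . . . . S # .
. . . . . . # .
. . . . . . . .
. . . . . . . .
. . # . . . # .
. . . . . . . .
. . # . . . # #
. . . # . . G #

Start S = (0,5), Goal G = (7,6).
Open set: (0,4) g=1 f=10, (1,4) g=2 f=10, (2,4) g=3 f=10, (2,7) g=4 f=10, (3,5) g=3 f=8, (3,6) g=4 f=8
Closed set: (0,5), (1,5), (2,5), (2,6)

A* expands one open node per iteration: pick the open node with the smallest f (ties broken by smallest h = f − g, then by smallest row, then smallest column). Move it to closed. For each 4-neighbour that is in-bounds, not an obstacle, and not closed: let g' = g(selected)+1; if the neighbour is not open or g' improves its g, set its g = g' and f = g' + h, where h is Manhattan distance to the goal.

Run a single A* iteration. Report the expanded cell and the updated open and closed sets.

expanded=(3,6); open=[(0,4) g=1 f=10, (1,4) g=2 f=10, (2,4) g=3 f=10, (2,7) g=4 f=10, (3,5) g=3 f=8, (3,7) g=5 f=10]; closed=[(0,5), (1,5), (2,5), (2,6), (3,6)]

step 1: expand (3,6) (f=8, h=4) → closed; open now [(0,4) g=1 f=10, (1,4) g=2 f=10, (2,4) g=3 f=10, (2,7) g=4 f=10, (3,5) g=3 f=8, (3,7) g=5 f=10]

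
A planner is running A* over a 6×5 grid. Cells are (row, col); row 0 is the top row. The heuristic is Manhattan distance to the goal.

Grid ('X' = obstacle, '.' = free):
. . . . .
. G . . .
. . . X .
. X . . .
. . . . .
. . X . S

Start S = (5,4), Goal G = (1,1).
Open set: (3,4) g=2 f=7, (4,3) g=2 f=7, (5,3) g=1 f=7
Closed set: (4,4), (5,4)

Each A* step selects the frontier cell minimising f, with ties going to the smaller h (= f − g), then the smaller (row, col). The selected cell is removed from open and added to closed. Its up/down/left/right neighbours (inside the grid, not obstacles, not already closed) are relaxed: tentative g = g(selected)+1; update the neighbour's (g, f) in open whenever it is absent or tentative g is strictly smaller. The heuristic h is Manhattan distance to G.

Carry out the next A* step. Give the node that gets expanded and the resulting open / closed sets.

expanded=(3,4); open=[(2,4) g=3 f=7, (3,3) g=3 f=7, (4,3) g=2 f=7, (5,3) g=1 f=7]; closed=[(3,4), (4,4), (5,4)]

step 1: expand (3,4) (f=7, h=5) → closed; open now [(2,4) g=3 f=7, (3,3) g=3 f=7, (4,3) g=2 f=7, (5,3) g=1 f=7]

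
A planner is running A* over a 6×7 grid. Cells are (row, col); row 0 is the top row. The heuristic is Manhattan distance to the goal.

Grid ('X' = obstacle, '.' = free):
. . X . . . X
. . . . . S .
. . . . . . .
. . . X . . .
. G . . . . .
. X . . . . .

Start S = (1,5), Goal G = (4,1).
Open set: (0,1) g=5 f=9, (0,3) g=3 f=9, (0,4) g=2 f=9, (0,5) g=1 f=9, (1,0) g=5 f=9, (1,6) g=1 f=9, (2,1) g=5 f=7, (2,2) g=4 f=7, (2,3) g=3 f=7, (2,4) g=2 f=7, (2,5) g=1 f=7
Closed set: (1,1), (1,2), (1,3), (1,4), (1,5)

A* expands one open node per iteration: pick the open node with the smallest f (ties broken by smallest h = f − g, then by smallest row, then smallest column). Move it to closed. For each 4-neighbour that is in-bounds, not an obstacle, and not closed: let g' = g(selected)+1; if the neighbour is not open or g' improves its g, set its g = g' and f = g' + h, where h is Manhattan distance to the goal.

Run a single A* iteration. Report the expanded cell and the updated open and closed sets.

step 1: expand (2,1) (f=7, h=2) → closed; open now [(0,1) g=5 f=9, (0,3) g=3 f=9, (0,4) g=2 f=9, (0,5) g=1 f=9, (1,0) g=5 f=9, (1,6) g=1 f=9, (2,0) g=6 f=9, (2,2) g=4 f=7, (2,3) g=3 f=7, (2,4) g=2 f=7, (2,5) g=1 f=7, (3,1) g=6 f=7]

expanded=(2,1); open=[(0,1) g=5 f=9, (0,3) g=3 f=9, (0,4) g=2 f=9, (0,5) g=1 f=9, (1,0) g=5 f=9, (1,6) g=1 f=9, (2,0) g=6 f=9, (2,2) g=4 f=7, (2,3) g=3 f=7, (2,4) g=2 f=7, (2,5) g=1 f=7, (3,1) g=6 f=7]; closed=[(1,1), (1,2), (1,3), (1,4), (1,5), (2,1)]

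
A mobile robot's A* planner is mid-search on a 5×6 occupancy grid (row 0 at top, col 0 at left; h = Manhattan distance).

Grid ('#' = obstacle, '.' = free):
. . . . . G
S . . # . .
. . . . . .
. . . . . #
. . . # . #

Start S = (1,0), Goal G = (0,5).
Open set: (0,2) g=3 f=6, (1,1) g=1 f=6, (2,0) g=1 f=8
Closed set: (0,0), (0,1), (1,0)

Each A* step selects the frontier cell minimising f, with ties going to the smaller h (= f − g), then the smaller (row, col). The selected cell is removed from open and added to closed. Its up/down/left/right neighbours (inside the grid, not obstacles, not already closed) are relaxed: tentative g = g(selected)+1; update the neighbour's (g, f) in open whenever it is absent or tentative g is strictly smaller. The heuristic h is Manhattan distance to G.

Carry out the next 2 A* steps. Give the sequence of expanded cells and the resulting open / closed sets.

order=[(0,2) → (0,3)]; open=[(0,4) g=5 f=6, (1,1) g=1 f=6, (1,2) g=4 f=8, (2,0) g=1 f=8]; closed=[(0,0), (0,1), (0,2), (0,3), (1,0)]

step 1: expand (0,2) (f=6, h=3) → closed; open now [(0,3) g=4 f=6, (1,1) g=1 f=6, (1,2) g=4 f=8, (2,0) g=1 f=8]
step 2: expand (0,3) (f=6, h=2) → closed; open now [(0,4) g=5 f=6, (1,1) g=1 f=6, (1,2) g=4 f=8, (2,0) g=1 f=8]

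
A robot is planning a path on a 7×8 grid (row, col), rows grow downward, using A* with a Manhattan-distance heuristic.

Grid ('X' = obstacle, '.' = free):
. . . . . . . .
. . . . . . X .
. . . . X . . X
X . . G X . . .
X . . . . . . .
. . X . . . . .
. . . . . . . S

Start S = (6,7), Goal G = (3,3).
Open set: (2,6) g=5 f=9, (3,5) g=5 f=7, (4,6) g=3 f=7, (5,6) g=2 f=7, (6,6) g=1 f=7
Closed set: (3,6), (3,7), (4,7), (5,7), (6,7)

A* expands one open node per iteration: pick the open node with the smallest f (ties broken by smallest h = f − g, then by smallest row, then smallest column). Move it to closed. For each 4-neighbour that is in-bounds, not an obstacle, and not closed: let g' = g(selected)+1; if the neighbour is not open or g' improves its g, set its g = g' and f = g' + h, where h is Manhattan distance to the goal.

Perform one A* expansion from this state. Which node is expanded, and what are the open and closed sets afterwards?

expanded=(3,5); open=[(2,5) g=6 f=9, (2,6) g=5 f=9, (4,5) g=6 f=9, (4,6) g=3 f=7, (5,6) g=2 f=7, (6,6) g=1 f=7]; closed=[(3,5), (3,6), (3,7), (4,7), (5,7), (6,7)]

step 1: expand (3,5) (f=7, h=2) → closed; open now [(2,5) g=6 f=9, (2,6) g=5 f=9, (4,5) g=6 f=9, (4,6) g=3 f=7, (5,6) g=2 f=7, (6,6) g=1 f=7]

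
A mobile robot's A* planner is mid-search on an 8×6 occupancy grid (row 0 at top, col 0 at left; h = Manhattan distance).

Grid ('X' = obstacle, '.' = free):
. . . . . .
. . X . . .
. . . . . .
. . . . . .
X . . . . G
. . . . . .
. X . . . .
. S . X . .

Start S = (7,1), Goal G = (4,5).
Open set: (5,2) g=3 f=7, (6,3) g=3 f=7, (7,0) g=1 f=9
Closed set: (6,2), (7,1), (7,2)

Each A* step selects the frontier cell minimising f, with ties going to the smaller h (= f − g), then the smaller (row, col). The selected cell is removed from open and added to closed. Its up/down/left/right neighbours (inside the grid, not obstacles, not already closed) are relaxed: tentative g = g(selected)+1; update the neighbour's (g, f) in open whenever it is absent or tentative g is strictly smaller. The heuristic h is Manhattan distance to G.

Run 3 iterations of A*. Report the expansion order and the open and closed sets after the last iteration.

order=[(5,2) → (4,2) → (4,3)]; open=[(3,2) g=5 f=9, (3,3) g=6 f=9, (4,1) g=5 f=9, (4,4) g=6 f=7, (5,1) g=4 f=9, (5,3) g=4 f=7, (6,3) g=3 f=7, (7,0) g=1 f=9]; closed=[(4,2), (4,3), (5,2), (6,2), (7,1), (7,2)]

step 1: expand (5,2) (f=7, h=4) → closed; open now [(4,2) g=4 f=7, (5,1) g=4 f=9, (5,3) g=4 f=7, (6,3) g=3 f=7, (7,0) g=1 f=9]
step 2: expand (4,2) (f=7, h=3) → closed; open now [(3,2) g=5 f=9, (4,1) g=5 f=9, (4,3) g=5 f=7, (5,1) g=4 f=9, (5,3) g=4 f=7, (6,3) g=3 f=7, (7,0) g=1 f=9]
step 3: expand (4,3) (f=7, h=2) → closed; open now [(3,2) g=5 f=9, (3,3) g=6 f=9, (4,1) g=5 f=9, (4,4) g=6 f=7, (5,1) g=4 f=9, (5,3) g=4 f=7, (6,3) g=3 f=7, (7,0) g=1 f=9]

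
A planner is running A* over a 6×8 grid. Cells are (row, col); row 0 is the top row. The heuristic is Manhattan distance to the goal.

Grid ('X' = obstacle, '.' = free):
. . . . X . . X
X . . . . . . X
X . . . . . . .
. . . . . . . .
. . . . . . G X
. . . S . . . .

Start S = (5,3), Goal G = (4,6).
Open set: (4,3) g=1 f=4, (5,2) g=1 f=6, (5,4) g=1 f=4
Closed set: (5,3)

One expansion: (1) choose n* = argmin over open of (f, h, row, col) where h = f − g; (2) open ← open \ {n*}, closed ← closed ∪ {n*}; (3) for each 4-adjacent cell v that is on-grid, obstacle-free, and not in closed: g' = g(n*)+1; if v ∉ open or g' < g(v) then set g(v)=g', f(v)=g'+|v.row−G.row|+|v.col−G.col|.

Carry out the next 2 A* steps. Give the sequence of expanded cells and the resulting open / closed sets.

order=[(4,3) → (4,4)]; open=[(3,3) g=2 f=6, (3,4) g=3 f=6, (4,2) g=2 f=6, (4,5) g=3 f=4, (5,2) g=1 f=6, (5,4) g=1 f=4]; closed=[(4,3), (4,4), (5,3)]

step 1: expand (4,3) (f=4, h=3) → closed; open now [(3,3) g=2 f=6, (4,2) g=2 f=6, (4,4) g=2 f=4, (5,2) g=1 f=6, (5,4) g=1 f=4]
step 2: expand (4,4) (f=4, h=2) → closed; open now [(3,3) g=2 f=6, (3,4) g=3 f=6, (4,2) g=2 f=6, (4,5) g=3 f=4, (5,2) g=1 f=6, (5,4) g=1 f=4]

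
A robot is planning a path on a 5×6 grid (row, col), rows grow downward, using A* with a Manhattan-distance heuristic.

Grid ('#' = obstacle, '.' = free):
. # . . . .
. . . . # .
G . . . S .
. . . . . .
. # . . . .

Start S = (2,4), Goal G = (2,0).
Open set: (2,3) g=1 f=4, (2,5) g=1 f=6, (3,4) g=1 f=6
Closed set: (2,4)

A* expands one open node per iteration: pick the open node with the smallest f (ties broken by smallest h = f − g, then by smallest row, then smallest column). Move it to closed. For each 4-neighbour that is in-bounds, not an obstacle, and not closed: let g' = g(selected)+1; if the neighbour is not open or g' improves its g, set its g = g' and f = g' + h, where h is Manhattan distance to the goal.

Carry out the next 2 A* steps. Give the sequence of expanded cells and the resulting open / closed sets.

order=[(2,3) → (2,2)]; open=[(1,2) g=3 f=6, (1,3) g=2 f=6, (2,1) g=3 f=4, (2,5) g=1 f=6, (3,2) g=3 f=6, (3,3) g=2 f=6, (3,4) g=1 f=6]; closed=[(2,2), (2,3), (2,4)]

step 1: expand (2,3) (f=4, h=3) → closed; open now [(1,3) g=2 f=6, (2,2) g=2 f=4, (2,5) g=1 f=6, (3,3) g=2 f=6, (3,4) g=1 f=6]
step 2: expand (2,2) (f=4, h=2) → closed; open now [(1,2) g=3 f=6, (1,3) g=2 f=6, (2,1) g=3 f=4, (2,5) g=1 f=6, (3,2) g=3 f=6, (3,3) g=2 f=6, (3,4) g=1 f=6]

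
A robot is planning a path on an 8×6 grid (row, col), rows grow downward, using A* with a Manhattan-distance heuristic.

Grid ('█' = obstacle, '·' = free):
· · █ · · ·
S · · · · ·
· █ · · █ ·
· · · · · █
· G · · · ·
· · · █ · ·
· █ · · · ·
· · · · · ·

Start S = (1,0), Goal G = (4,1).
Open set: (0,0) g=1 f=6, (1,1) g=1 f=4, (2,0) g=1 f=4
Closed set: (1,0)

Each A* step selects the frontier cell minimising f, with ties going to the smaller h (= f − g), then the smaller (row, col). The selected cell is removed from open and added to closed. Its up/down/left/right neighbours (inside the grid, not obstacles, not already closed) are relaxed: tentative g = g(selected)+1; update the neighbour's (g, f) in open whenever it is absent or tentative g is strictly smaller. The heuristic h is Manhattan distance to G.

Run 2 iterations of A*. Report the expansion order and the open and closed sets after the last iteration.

step 1: expand (1,1) (f=4, h=3) → closed; open now [(0,0) g=1 f=6, (0,1) g=2 f=6, (1,2) g=2 f=6, (2,0) g=1 f=4]
step 2: expand (2,0) (f=4, h=3) → closed; open now [(0,0) g=1 f=6, (0,1) g=2 f=6, (1,2) g=2 f=6, (3,0) g=2 f=4]

order=[(1,1) → (2,0)]; open=[(0,0) g=1 f=6, (0,1) g=2 f=6, (1,2) g=2 f=6, (3,0) g=2 f=4]; closed=[(1,0), (1,1), (2,0)]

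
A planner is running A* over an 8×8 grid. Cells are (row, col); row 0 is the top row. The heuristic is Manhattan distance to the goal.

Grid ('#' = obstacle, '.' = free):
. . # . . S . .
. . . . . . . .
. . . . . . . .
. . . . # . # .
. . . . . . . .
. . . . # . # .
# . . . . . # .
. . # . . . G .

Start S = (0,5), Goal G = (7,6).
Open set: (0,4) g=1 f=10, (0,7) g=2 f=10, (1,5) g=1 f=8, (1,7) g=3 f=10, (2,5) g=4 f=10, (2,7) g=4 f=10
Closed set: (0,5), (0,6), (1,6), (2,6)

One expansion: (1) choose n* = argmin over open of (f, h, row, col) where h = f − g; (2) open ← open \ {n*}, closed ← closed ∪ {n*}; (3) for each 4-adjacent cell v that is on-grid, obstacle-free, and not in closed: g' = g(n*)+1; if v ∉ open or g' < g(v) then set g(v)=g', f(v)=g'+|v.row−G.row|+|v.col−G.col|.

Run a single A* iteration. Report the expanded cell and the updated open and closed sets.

step 1: expand (1,5) (f=8, h=7) → closed; open now [(0,4) g=1 f=10, (0,7) g=2 f=10, (1,4) g=2 f=10, (1,7) g=3 f=10, (2,5) g=2 f=8, (2,7) g=4 f=10]

expanded=(1,5); open=[(0,4) g=1 f=10, (0,7) g=2 f=10, (1,4) g=2 f=10, (1,7) g=3 f=10, (2,5) g=2 f=8, (2,7) g=4 f=10]; closed=[(0,5), (0,6), (1,5), (1,6), (2,6)]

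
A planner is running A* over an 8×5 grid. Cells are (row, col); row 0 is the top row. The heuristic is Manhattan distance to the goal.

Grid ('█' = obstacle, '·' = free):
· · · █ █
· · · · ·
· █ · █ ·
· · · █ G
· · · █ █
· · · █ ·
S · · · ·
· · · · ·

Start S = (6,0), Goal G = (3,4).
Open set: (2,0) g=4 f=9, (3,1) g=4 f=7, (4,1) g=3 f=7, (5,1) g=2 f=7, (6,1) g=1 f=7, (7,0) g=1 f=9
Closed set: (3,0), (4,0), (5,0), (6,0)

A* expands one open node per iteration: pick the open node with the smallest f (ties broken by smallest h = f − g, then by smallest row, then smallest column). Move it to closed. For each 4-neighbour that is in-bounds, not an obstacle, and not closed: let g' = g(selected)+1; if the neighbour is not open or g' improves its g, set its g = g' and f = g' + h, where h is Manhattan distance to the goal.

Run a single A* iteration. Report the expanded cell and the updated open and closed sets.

step 1: expand (3,1) (f=7, h=3) → closed; open now [(2,0) g=4 f=9, (3,2) g=5 f=7, (4,1) g=3 f=7, (5,1) g=2 f=7, (6,1) g=1 f=7, (7,0) g=1 f=9]

expanded=(3,1); open=[(2,0) g=4 f=9, (3,2) g=5 f=7, (4,1) g=3 f=7, (5,1) g=2 f=7, (6,1) g=1 f=7, (7,0) g=1 f=9]; closed=[(3,0), (3,1), (4,0), (5,0), (6,0)]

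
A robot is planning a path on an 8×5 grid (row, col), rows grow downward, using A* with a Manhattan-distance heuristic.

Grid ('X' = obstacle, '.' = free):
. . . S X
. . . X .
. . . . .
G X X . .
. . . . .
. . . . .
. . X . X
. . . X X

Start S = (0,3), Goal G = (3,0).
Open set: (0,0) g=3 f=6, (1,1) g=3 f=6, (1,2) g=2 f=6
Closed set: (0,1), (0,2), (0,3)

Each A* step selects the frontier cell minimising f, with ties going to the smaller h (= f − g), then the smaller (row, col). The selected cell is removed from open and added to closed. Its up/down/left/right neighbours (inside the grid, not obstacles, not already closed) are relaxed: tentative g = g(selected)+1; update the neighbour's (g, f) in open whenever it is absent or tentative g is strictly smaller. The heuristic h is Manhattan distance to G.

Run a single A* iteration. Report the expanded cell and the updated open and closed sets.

expanded=(0,0); open=[(1,0) g=4 f=6, (1,1) g=3 f=6, (1,2) g=2 f=6]; closed=[(0,0), (0,1), (0,2), (0,3)]

step 1: expand (0,0) (f=6, h=3) → closed; open now [(1,0) g=4 f=6, (1,1) g=3 f=6, (1,2) g=2 f=6]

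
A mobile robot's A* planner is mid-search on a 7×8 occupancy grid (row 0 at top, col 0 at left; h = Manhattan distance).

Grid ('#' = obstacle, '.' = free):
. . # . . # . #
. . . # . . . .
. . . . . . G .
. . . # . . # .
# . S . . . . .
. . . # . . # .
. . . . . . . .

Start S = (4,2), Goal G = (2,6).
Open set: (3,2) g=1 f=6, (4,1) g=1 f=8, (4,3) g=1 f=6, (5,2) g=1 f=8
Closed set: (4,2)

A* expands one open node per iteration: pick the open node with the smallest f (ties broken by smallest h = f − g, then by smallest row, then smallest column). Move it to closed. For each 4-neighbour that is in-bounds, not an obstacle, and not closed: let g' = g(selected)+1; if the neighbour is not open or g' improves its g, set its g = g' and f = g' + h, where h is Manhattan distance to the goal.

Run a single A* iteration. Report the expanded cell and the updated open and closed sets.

expanded=(3,2); open=[(2,2) g=2 f=6, (3,1) g=2 f=8, (4,1) g=1 f=8, (4,3) g=1 f=6, (5,2) g=1 f=8]; closed=[(3,2), (4,2)]

step 1: expand (3,2) (f=6, h=5) → closed; open now [(2,2) g=2 f=6, (3,1) g=2 f=8, (4,1) g=1 f=8, (4,3) g=1 f=6, (5,2) g=1 f=8]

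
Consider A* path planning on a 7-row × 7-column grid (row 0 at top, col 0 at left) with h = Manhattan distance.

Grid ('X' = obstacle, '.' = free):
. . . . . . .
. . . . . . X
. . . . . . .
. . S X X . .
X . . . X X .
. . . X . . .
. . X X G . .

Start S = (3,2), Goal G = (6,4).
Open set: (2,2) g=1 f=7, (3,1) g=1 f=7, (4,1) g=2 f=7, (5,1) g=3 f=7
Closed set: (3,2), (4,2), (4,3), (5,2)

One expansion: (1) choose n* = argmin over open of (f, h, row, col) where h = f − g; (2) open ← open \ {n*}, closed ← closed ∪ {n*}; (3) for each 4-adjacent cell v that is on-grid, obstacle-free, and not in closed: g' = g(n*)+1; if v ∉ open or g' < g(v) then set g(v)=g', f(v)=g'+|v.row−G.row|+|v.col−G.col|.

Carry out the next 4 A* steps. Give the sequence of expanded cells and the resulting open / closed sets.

step 1: expand (5,1) (f=7, h=4) → closed; open now [(2,2) g=1 f=7, (3,1) g=1 f=7, (4,1) g=2 f=7, (5,0) g=4 f=9, (6,1) g=4 f=7]
step 2: expand (6,1) (f=7, h=3) → closed; open now [(2,2) g=1 f=7, (3,1) g=1 f=7, (4,1) g=2 f=7, (5,0) g=4 f=9, (6,0) g=5 f=9]
step 3: expand (4,1) (f=7, h=5) → closed; open now [(2,2) g=1 f=7, (3,1) g=1 f=7, (5,0) g=4 f=9, (6,0) g=5 f=9]
step 4: expand (2,2) (f=7, h=6) → closed; open now [(1,2) g=2 f=9, (2,1) g=2 f=9, (2,3) g=2 f=7, (3,1) g=1 f=7, (5,0) g=4 f=9, (6,0) g=5 f=9]

order=[(5,1) → (6,1) → (4,1) → (2,2)]; open=[(1,2) g=2 f=9, (2,1) g=2 f=9, (2,3) g=2 f=7, (3,1) g=1 f=7, (5,0) g=4 f=9, (6,0) g=5 f=9]; closed=[(2,2), (3,2), (4,1), (4,2), (4,3), (5,1), (5,2), (6,1)]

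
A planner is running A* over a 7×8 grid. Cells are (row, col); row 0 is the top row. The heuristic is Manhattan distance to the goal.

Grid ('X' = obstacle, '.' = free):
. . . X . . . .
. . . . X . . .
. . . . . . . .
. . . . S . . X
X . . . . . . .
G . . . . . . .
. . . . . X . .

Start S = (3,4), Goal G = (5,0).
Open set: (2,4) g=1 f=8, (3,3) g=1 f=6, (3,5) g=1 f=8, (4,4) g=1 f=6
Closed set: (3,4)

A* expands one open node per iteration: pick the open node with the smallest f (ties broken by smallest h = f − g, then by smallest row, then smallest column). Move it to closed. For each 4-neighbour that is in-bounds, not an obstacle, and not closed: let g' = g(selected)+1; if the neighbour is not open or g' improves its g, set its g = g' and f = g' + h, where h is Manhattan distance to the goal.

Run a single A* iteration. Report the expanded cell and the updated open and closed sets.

expanded=(3,3); open=[(2,3) g=2 f=8, (2,4) g=1 f=8, (3,2) g=2 f=6, (3,5) g=1 f=8, (4,3) g=2 f=6, (4,4) g=1 f=6]; closed=[(3,3), (3,4)]

step 1: expand (3,3) (f=6, h=5) → closed; open now [(2,3) g=2 f=8, (2,4) g=1 f=8, (3,2) g=2 f=6, (3,5) g=1 f=8, (4,3) g=2 f=6, (4,4) g=1 f=6]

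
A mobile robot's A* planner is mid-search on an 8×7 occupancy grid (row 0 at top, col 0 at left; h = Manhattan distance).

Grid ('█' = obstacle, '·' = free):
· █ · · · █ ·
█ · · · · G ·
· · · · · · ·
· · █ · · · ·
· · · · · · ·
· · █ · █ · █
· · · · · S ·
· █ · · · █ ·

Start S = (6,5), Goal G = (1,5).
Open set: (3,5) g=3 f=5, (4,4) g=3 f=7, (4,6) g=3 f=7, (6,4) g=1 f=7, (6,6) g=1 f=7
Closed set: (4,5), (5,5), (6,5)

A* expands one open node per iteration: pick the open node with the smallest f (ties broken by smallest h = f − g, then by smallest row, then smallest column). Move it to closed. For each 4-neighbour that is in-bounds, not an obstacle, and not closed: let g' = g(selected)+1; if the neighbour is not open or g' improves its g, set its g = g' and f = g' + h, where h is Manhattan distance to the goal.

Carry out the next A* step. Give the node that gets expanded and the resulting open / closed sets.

expanded=(3,5); open=[(2,5) g=4 f=5, (3,4) g=4 f=7, (3,6) g=4 f=7, (4,4) g=3 f=7, (4,6) g=3 f=7, (6,4) g=1 f=7, (6,6) g=1 f=7]; closed=[(3,5), (4,5), (5,5), (6,5)]

step 1: expand (3,5) (f=5, h=2) → closed; open now [(2,5) g=4 f=5, (3,4) g=4 f=7, (3,6) g=4 f=7, (4,4) g=3 f=7, (4,6) g=3 f=7, (6,4) g=1 f=7, (6,6) g=1 f=7]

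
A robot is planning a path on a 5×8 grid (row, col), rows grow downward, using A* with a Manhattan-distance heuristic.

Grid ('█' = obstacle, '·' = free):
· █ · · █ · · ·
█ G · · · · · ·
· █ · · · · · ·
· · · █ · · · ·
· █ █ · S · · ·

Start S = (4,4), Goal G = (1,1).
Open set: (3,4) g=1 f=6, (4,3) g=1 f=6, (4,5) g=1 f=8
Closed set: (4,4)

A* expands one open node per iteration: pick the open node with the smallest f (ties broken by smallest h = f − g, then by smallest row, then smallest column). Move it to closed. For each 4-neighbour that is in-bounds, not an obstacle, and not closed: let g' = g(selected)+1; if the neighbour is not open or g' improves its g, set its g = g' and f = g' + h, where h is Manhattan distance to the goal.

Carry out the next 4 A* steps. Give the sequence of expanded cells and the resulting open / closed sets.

order=[(3,4) → (2,4) → (1,4) → (1,3)]; open=[(0,3) g=5 f=8, (1,2) g=5 f=6, (1,5) g=4 f=8, (2,3) g=3 f=6, (2,5) g=3 f=8, (3,5) g=2 f=8, (4,3) g=1 f=6, (4,5) g=1 f=8]; closed=[(1,3), (1,4), (2,4), (3,4), (4,4)]

step 1: expand (3,4) (f=6, h=5) → closed; open now [(2,4) g=2 f=6, (3,5) g=2 f=8, (4,3) g=1 f=6, (4,5) g=1 f=8]
step 2: expand (2,4) (f=6, h=4) → closed; open now [(1,4) g=3 f=6, (2,3) g=3 f=6, (2,5) g=3 f=8, (3,5) g=2 f=8, (4,3) g=1 f=6, (4,5) g=1 f=8]
step 3: expand (1,4) (f=6, h=3) → closed; open now [(1,3) g=4 f=6, (1,5) g=4 f=8, (2,3) g=3 f=6, (2,5) g=3 f=8, (3,5) g=2 f=8, (4,3) g=1 f=6, (4,5) g=1 f=8]
step 4: expand (1,3) (f=6, h=2) → closed; open now [(0,3) g=5 f=8, (1,2) g=5 f=6, (1,5) g=4 f=8, (2,3) g=3 f=6, (2,5) g=3 f=8, (3,5) g=2 f=8, (4,3) g=1 f=6, (4,5) g=1 f=8]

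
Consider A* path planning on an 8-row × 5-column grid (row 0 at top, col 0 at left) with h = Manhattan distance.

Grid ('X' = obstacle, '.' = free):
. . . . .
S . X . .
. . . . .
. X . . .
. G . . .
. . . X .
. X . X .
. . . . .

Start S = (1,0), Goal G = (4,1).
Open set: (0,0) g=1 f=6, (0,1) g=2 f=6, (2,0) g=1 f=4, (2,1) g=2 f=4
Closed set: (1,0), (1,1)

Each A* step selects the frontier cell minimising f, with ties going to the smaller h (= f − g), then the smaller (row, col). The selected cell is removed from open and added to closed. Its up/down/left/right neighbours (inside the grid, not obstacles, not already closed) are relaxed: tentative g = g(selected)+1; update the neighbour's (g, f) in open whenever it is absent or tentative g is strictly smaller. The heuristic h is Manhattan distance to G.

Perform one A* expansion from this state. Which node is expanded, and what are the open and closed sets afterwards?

step 1: expand (2,1) (f=4, h=2) → closed; open now [(0,0) g=1 f=6, (0,1) g=2 f=6, (2,0) g=1 f=4, (2,2) g=3 f=6]

expanded=(2,1); open=[(0,0) g=1 f=6, (0,1) g=2 f=6, (2,0) g=1 f=4, (2,2) g=3 f=6]; closed=[(1,0), (1,1), (2,1)]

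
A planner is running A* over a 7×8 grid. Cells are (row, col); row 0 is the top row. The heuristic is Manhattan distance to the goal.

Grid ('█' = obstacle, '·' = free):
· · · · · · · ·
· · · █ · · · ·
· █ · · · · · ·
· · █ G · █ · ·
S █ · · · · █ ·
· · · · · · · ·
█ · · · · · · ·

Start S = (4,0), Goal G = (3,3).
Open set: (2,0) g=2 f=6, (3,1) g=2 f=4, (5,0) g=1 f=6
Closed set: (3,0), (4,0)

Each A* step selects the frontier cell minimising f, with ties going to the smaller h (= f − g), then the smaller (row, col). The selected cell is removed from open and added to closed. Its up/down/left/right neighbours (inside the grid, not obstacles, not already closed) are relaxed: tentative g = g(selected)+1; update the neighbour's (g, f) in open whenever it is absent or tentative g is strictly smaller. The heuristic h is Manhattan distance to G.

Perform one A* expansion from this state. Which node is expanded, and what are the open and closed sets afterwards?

step 1: expand (3,1) (f=4, h=2) → closed; open now [(2,0) g=2 f=6, (5,0) g=1 f=6]

expanded=(3,1); open=[(2,0) g=2 f=6, (5,0) g=1 f=6]; closed=[(3,0), (3,1), (4,0)]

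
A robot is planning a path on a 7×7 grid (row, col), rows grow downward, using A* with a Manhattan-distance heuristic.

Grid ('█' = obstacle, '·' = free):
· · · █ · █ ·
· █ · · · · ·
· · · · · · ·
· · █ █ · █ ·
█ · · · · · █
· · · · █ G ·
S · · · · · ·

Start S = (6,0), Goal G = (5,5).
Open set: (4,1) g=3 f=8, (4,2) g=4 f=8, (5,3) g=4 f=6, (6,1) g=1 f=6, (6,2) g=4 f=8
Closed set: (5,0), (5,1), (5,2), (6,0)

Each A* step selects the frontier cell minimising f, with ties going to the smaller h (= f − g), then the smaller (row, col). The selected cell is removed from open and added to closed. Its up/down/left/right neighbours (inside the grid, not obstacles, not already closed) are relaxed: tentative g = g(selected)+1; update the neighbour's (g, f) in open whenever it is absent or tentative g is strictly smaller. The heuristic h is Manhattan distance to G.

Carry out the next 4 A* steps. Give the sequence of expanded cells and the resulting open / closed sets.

step 1: expand (5,3) (f=6, h=2) → closed; open now [(4,1) g=3 f=8, (4,2) g=4 f=8, (4,3) g=5 f=8, (6,1) g=1 f=6, (6,2) g=4 f=8, (6,3) g=5 f=8]
step 2: expand (6,1) (f=6, h=5) → closed; open now [(4,1) g=3 f=8, (4,2) g=4 f=8, (4,3) g=5 f=8, (6,2) g=2 f=6, (6,3) g=5 f=8]
step 3: expand (6,2) (f=6, h=4) → closed; open now [(4,1) g=3 f=8, (4,2) g=4 f=8, (4,3) g=5 f=8, (6,3) g=3 f=6]
step 4: expand (6,3) (f=6, h=3) → closed; open now [(4,1) g=3 f=8, (4,2) g=4 f=8, (4,3) g=5 f=8, (6,4) g=4 f=6]

order=[(5,3) → (6,1) → (6,2) → (6,3)]; open=[(4,1) g=3 f=8, (4,2) g=4 f=8, (4,3) g=5 f=8, (6,4) g=4 f=6]; closed=[(5,0), (5,1), (5,2), (5,3), (6,0), (6,1), (6,2), (6,3)]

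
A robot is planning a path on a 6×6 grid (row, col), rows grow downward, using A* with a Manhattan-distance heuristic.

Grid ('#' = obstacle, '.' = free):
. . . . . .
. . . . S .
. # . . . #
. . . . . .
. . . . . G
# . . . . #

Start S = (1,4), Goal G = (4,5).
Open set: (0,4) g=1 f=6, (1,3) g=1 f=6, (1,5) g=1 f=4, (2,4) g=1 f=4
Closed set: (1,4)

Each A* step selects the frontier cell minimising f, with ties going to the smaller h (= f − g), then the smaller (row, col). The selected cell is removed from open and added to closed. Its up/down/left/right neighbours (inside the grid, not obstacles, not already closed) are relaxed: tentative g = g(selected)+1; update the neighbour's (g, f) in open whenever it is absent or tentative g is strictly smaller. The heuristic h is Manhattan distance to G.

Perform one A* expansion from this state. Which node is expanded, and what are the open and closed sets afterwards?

expanded=(1,5); open=[(0,4) g=1 f=6, (0,5) g=2 f=6, (1,3) g=1 f=6, (2,4) g=1 f=4]; closed=[(1,4), (1,5)]

step 1: expand (1,5) (f=4, h=3) → closed; open now [(0,4) g=1 f=6, (0,5) g=2 f=6, (1,3) g=1 f=6, (2,4) g=1 f=4]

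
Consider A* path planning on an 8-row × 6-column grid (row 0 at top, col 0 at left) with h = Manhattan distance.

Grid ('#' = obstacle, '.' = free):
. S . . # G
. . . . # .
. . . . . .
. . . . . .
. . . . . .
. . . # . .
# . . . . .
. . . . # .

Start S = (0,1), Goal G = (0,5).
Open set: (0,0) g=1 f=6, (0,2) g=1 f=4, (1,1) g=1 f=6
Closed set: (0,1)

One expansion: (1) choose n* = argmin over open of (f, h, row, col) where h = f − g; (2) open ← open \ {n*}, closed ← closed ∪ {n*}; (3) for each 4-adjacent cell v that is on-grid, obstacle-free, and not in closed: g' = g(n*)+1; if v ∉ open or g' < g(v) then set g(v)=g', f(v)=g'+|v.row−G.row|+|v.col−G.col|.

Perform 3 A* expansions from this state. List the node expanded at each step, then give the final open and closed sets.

order=[(0,2) → (0,3) → (1,3)]; open=[(0,0) g=1 f=6, (1,1) g=1 f=6, (1,2) g=2 f=6, (2,3) g=4 f=8]; closed=[(0,1), (0,2), (0,3), (1,3)]

step 1: expand (0,2) (f=4, h=3) → closed; open now [(0,0) g=1 f=6, (0,3) g=2 f=4, (1,1) g=1 f=6, (1,2) g=2 f=6]
step 2: expand (0,3) (f=4, h=2) → closed; open now [(0,0) g=1 f=6, (1,1) g=1 f=6, (1,2) g=2 f=6, (1,3) g=3 f=6]
step 3: expand (1,3) (f=6, h=3) → closed; open now [(0,0) g=1 f=6, (1,1) g=1 f=6, (1,2) g=2 f=6, (2,3) g=4 f=8]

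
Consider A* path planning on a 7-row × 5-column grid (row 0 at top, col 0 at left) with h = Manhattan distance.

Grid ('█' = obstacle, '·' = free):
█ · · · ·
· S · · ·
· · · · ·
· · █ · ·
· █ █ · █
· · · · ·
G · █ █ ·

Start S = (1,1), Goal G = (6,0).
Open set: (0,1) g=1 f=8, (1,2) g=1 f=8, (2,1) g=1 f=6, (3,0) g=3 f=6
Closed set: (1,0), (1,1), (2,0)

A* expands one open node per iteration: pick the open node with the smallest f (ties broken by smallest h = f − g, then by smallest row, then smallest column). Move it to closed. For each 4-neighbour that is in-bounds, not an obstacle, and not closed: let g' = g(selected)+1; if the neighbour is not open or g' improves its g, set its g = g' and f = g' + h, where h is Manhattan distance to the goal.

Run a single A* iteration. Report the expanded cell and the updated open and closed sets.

expanded=(3,0); open=[(0,1) g=1 f=8, (1,2) g=1 f=8, (2,1) g=1 f=6, (3,1) g=4 f=8, (4,0) g=4 f=6]; closed=[(1,0), (1,1), (2,0), (3,0)]

step 1: expand (3,0) (f=6, h=3) → closed; open now [(0,1) g=1 f=8, (1,2) g=1 f=8, (2,1) g=1 f=6, (3,1) g=4 f=8, (4,0) g=4 f=6]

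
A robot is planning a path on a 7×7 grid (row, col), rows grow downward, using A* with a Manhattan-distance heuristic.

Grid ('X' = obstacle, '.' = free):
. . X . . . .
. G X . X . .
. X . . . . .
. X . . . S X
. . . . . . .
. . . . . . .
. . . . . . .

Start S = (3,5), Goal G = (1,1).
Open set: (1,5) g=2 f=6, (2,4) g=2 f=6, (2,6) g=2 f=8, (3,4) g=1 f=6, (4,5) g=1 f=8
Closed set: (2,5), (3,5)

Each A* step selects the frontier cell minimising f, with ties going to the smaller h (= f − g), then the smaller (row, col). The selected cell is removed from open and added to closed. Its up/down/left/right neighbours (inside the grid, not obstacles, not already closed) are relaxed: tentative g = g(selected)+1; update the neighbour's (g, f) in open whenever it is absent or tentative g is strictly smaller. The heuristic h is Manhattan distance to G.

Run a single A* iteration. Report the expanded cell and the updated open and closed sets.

expanded=(1,5); open=[(0,5) g=3 f=8, (1,6) g=3 f=8, (2,4) g=2 f=6, (2,6) g=2 f=8, (3,4) g=1 f=6, (4,5) g=1 f=8]; closed=[(1,5), (2,5), (3,5)]

step 1: expand (1,5) (f=6, h=4) → closed; open now [(0,5) g=3 f=8, (1,6) g=3 f=8, (2,4) g=2 f=6, (2,6) g=2 f=8, (3,4) g=1 f=6, (4,5) g=1 f=8]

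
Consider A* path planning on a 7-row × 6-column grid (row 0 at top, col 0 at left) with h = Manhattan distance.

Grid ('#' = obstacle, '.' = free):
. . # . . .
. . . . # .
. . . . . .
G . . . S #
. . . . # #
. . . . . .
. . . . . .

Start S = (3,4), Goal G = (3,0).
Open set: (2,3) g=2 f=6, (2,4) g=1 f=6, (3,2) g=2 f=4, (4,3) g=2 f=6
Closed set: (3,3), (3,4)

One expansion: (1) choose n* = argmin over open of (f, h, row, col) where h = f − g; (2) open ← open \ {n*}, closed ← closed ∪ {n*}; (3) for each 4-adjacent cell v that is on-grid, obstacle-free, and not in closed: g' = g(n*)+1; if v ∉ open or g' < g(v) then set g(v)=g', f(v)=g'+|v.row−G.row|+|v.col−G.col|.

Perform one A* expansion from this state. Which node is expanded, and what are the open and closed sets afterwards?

step 1: expand (3,2) (f=4, h=2) → closed; open now [(2,2) g=3 f=6, (2,3) g=2 f=6, (2,4) g=1 f=6, (3,1) g=3 f=4, (4,2) g=3 f=6, (4,3) g=2 f=6]

expanded=(3,2); open=[(2,2) g=3 f=6, (2,3) g=2 f=6, (2,4) g=1 f=6, (3,1) g=3 f=4, (4,2) g=3 f=6, (4,3) g=2 f=6]; closed=[(3,2), (3,3), (3,4)]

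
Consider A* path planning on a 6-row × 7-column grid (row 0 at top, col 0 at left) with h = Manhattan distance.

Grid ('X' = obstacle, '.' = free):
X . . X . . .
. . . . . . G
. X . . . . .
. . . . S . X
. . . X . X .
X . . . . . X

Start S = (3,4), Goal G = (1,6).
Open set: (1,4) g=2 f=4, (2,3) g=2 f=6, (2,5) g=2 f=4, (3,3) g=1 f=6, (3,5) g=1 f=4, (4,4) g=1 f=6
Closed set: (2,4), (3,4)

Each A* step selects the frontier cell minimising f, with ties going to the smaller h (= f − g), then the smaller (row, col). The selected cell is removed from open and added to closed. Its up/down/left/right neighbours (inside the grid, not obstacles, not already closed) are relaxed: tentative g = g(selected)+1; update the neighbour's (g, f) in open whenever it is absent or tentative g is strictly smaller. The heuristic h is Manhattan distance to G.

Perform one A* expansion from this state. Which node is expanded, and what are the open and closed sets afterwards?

expanded=(1,4); open=[(0,4) g=3 f=6, (1,3) g=3 f=6, (1,5) g=3 f=4, (2,3) g=2 f=6, (2,5) g=2 f=4, (3,3) g=1 f=6, (3,5) g=1 f=4, (4,4) g=1 f=6]; closed=[(1,4), (2,4), (3,4)]

step 1: expand (1,4) (f=4, h=2) → closed; open now [(0,4) g=3 f=6, (1,3) g=3 f=6, (1,5) g=3 f=4, (2,3) g=2 f=6, (2,5) g=2 f=4, (3,3) g=1 f=6, (3,5) g=1 f=4, (4,4) g=1 f=6]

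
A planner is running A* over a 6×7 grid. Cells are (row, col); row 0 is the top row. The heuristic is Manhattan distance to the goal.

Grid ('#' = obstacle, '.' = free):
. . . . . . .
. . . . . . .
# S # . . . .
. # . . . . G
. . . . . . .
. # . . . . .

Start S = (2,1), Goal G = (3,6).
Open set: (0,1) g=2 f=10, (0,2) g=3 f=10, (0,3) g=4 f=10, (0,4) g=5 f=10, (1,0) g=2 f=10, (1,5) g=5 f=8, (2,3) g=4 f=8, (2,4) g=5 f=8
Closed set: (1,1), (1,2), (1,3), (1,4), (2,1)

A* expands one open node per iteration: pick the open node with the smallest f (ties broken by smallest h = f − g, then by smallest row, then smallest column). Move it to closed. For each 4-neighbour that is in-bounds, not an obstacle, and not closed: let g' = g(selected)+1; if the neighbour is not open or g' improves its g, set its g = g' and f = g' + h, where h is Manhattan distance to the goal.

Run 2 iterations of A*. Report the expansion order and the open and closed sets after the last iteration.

step 1: expand (1,5) (f=8, h=3) → closed; open now [(0,1) g=2 f=10, (0,2) g=3 f=10, (0,3) g=4 f=10, (0,4) g=5 f=10, (0,5) g=6 f=10, (1,0) g=2 f=10, (1,6) g=6 f=8, (2,3) g=4 f=8, (2,4) g=5 f=8, (2,5) g=6 f=8]
step 2: expand (1,6) (f=8, h=2) → closed; open now [(0,1) g=2 f=10, (0,2) g=3 f=10, (0,3) g=4 f=10, (0,4) g=5 f=10, (0,5) g=6 f=10, (0,6) g=7 f=10, (1,0) g=2 f=10, (2,3) g=4 f=8, (2,4) g=5 f=8, (2,5) g=6 f=8, (2,6) g=7 f=8]

order=[(1,5) → (1,6)]; open=[(0,1) g=2 f=10, (0,2) g=3 f=10, (0,3) g=4 f=10, (0,4) g=5 f=10, (0,5) g=6 f=10, (0,6) g=7 f=10, (1,0) g=2 f=10, (2,3) g=4 f=8, (2,4) g=5 f=8, (2,5) g=6 f=8, (2,6) g=7 f=8]; closed=[(1,1), (1,2), (1,3), (1,4), (1,5), (1,6), (2,1)]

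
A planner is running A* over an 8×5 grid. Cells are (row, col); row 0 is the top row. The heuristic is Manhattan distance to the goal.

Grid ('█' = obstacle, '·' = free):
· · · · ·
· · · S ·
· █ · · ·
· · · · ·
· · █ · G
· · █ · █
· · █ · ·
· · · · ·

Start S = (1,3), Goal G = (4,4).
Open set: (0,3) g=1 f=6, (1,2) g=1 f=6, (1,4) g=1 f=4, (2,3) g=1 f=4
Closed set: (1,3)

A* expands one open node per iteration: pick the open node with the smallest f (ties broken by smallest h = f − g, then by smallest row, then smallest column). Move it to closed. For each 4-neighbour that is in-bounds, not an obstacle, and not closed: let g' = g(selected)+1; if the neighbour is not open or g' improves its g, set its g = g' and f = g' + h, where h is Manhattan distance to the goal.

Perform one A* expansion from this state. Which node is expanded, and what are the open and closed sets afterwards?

expanded=(1,4); open=[(0,3) g=1 f=6, (0,4) g=2 f=6, (1,2) g=1 f=6, (2,3) g=1 f=4, (2,4) g=2 f=4]; closed=[(1,3), (1,4)]

step 1: expand (1,4) (f=4, h=3) → closed; open now [(0,3) g=1 f=6, (0,4) g=2 f=6, (1,2) g=1 f=6, (2,3) g=1 f=4, (2,4) g=2 f=4]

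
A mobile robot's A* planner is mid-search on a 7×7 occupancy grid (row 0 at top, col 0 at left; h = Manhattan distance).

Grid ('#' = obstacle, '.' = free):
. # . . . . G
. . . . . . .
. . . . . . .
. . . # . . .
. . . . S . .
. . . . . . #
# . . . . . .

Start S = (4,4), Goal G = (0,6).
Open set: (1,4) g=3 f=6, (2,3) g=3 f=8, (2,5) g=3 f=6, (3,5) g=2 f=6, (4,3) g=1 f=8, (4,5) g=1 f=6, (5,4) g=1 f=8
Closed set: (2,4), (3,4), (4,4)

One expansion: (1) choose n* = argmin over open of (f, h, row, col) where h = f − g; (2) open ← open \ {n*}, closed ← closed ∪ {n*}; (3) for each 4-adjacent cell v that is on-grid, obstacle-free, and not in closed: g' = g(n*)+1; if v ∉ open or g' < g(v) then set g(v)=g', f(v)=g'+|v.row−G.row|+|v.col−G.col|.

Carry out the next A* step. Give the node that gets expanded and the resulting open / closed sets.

step 1: expand (1,4) (f=6, h=3) → closed; open now [(0,4) g=4 f=6, (1,3) g=4 f=8, (1,5) g=4 f=6, (2,3) g=3 f=8, (2,5) g=3 f=6, (3,5) g=2 f=6, (4,3) g=1 f=8, (4,5) g=1 f=6, (5,4) g=1 f=8]

expanded=(1,4); open=[(0,4) g=4 f=6, (1,3) g=4 f=8, (1,5) g=4 f=6, (2,3) g=3 f=8, (2,5) g=3 f=6, (3,5) g=2 f=6, (4,3) g=1 f=8, (4,5) g=1 f=6, (5,4) g=1 f=8]; closed=[(1,4), (2,4), (3,4), (4,4)]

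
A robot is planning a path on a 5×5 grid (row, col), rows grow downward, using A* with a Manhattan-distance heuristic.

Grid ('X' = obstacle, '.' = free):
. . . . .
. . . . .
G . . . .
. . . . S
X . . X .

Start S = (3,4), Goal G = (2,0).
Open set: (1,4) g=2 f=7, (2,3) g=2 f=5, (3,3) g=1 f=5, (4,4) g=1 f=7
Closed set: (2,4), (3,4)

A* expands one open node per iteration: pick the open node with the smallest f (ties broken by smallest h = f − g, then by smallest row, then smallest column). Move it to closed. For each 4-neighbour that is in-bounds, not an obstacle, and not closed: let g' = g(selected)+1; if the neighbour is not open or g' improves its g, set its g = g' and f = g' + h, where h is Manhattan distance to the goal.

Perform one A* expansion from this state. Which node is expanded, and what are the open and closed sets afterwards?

expanded=(2,3); open=[(1,3) g=3 f=7, (1,4) g=2 f=7, (2,2) g=3 f=5, (3,3) g=1 f=5, (4,4) g=1 f=7]; closed=[(2,3), (2,4), (3,4)]

step 1: expand (2,3) (f=5, h=3) → closed; open now [(1,3) g=3 f=7, (1,4) g=2 f=7, (2,2) g=3 f=5, (3,3) g=1 f=5, (4,4) g=1 f=7]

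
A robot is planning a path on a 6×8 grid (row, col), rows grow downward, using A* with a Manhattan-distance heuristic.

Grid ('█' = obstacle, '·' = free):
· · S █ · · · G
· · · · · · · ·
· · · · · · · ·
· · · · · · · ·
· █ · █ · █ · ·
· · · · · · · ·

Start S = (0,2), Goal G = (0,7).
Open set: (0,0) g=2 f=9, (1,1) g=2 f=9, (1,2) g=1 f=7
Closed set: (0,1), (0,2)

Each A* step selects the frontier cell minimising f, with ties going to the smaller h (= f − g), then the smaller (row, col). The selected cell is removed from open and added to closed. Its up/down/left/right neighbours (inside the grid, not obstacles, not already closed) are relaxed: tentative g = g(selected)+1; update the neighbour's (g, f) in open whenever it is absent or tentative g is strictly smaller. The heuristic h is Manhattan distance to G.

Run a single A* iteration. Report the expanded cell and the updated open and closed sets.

step 1: expand (1,2) (f=7, h=6) → closed; open now [(0,0) g=2 f=9, (1,1) g=2 f=9, (1,3) g=2 f=7, (2,2) g=2 f=9]

expanded=(1,2); open=[(0,0) g=2 f=9, (1,1) g=2 f=9, (1,3) g=2 f=7, (2,2) g=2 f=9]; closed=[(0,1), (0,2), (1,2)]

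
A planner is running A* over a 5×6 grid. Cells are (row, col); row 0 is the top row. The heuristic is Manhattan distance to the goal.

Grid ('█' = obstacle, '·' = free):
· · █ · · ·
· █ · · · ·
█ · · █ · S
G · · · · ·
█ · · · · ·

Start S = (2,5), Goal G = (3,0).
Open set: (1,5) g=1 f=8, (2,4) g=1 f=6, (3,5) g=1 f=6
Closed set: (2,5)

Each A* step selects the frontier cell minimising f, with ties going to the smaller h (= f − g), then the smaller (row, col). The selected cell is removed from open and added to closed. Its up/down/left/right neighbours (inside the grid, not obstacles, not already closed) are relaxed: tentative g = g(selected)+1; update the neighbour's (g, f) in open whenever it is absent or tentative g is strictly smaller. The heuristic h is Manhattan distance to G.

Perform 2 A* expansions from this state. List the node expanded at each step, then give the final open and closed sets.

step 1: expand (2,4) (f=6, h=5) → closed; open now [(1,4) g=2 f=8, (1,5) g=1 f=8, (3,4) g=2 f=6, (3,5) g=1 f=6]
step 2: expand (3,4) (f=6, h=4) → closed; open now [(1,4) g=2 f=8, (1,5) g=1 f=8, (3,3) g=3 f=6, (3,5) g=1 f=6, (4,4) g=3 f=8]

order=[(2,4) → (3,4)]; open=[(1,4) g=2 f=8, (1,5) g=1 f=8, (3,3) g=3 f=6, (3,5) g=1 f=6, (4,4) g=3 f=8]; closed=[(2,4), (2,5), (3,4)]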